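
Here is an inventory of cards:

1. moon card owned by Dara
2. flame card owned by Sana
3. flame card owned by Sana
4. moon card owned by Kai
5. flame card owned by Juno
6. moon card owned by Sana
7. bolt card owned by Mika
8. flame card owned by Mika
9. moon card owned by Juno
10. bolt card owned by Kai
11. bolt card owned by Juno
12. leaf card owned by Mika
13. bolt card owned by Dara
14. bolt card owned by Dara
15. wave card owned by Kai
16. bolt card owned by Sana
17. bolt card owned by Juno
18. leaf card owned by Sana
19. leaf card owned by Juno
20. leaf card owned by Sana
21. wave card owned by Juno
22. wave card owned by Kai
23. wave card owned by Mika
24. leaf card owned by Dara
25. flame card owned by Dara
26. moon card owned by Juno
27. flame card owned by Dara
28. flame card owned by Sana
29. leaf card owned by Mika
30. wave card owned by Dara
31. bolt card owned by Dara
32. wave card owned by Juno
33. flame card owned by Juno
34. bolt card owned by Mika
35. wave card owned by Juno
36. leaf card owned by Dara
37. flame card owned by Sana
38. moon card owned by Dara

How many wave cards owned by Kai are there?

2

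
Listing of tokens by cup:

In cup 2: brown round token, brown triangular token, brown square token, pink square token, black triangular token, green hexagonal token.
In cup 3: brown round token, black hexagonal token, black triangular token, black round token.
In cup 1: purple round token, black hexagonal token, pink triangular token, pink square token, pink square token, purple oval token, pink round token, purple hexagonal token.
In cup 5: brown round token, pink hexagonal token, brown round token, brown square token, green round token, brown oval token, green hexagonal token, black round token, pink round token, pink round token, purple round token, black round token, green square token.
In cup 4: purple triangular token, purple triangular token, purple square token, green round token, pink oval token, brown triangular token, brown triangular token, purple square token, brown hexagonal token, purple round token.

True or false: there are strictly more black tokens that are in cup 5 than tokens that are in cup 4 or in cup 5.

black tokens in cup 5: 2.
tokens in cup 4 or in cup 5: 23.
The claim requires 2 > 23, which does not hold.

False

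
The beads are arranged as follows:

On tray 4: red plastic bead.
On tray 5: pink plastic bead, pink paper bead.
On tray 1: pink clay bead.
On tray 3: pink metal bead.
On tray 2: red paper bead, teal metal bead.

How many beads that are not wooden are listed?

7

Total beads: 7; with the excluded value: 0; remaining 7 − 0 = 7.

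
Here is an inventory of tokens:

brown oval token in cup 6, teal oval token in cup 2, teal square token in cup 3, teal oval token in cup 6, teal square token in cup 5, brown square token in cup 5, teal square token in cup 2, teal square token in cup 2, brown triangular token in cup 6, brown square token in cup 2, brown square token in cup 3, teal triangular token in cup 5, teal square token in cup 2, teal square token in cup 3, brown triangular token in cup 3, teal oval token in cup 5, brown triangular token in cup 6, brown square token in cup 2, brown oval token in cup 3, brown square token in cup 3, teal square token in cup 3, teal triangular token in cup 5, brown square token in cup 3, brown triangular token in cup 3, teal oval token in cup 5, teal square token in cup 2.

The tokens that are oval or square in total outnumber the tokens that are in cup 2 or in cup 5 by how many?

7

tokens that are oval or square: 20.
tokens in cup 2 or in cup 5: 13.
20 − 13 = 7.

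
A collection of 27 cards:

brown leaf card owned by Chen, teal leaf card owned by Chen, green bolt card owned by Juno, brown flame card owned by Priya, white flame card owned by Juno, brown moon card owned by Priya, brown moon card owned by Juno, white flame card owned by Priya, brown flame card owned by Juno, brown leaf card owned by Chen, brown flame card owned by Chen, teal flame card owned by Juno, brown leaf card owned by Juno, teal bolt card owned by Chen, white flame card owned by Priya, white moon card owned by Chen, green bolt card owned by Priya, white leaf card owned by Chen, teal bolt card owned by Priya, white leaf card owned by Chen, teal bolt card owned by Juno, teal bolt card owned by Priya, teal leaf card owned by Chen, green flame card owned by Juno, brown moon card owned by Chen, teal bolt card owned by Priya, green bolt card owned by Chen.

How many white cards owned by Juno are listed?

1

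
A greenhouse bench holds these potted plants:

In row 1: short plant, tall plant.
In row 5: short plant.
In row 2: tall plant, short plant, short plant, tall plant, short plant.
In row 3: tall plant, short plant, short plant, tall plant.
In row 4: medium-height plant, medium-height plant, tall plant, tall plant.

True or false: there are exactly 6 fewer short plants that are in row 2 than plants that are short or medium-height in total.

There are 3 short plants in row 2.
There are 9 plants that are short or medium-height.
The claim requires 9 − 3 (= 6) to equal 6, which holds.

True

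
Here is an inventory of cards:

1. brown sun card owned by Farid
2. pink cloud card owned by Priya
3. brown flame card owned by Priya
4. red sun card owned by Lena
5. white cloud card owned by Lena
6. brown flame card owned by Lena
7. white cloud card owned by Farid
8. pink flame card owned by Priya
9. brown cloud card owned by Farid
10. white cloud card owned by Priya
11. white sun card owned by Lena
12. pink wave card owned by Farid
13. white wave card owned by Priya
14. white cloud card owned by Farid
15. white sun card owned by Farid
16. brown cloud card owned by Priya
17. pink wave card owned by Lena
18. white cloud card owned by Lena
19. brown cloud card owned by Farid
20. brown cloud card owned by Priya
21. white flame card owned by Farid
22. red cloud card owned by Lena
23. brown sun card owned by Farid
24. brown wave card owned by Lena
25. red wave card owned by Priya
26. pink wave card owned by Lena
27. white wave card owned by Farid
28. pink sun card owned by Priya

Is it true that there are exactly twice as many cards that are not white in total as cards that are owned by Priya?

cards that are not white: 18.
cards owned by Priya: 9.
The claim requires 18 = 2 × 9 = 18, which holds.

True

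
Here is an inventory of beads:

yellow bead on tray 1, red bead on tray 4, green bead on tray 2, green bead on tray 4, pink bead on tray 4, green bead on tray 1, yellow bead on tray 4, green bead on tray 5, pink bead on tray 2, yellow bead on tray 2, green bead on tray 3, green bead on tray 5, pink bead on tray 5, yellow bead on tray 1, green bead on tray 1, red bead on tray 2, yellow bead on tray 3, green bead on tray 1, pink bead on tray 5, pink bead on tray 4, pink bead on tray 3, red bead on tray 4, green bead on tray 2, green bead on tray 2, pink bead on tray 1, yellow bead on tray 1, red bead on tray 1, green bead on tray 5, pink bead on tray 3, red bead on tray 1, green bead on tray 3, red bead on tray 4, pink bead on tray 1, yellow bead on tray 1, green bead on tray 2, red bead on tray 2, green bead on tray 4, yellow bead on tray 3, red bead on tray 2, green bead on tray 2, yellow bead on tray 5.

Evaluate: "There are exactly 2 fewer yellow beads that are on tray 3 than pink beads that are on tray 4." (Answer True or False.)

False

There are 2 yellow beads on tray 3.
There are 2 pink beads on tray 4.
The claim requires 2 − 2 (= 0) to equal 2, which does not hold.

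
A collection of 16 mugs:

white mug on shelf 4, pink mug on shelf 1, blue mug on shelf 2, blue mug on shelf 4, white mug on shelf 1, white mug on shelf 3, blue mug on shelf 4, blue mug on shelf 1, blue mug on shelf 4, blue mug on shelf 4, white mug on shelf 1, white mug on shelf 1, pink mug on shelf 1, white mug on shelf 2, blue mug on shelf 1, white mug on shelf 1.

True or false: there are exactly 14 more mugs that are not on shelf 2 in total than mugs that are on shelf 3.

False

There are 14 mugs that are not on shelf 2.
There is 1 mug on shelf 3.
The claim requires 14 − 1 (= 13) to equal 14, which does not hold.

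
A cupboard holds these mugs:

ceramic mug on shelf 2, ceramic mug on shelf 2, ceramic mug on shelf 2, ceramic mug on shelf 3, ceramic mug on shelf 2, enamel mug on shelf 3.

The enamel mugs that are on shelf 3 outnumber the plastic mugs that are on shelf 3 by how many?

enamel mugs on shelf 3: 1.
plastic mugs on shelf 3: 0.
1 − 0 = 1.

1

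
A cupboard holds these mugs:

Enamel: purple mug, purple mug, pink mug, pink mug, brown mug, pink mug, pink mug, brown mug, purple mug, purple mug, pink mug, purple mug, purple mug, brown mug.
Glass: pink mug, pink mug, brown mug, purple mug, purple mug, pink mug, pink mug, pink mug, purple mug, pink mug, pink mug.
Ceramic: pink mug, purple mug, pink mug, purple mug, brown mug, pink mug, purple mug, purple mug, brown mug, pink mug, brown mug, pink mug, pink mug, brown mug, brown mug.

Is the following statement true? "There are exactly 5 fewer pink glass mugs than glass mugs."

There are 7 pink glass mugs.
There are 11 glass mugs.
The claim requires 11 − 7 (= 4) to equal 5, which does not hold.

False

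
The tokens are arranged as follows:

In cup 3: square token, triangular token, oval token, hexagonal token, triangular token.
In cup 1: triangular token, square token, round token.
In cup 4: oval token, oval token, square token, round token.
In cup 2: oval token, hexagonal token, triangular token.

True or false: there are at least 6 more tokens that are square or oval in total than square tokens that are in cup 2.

True

tokens that are square or oval: 7.
square tokens in cup 2: 0.
The claim requires 7 − 0 = 7 ≥ 6, which holds.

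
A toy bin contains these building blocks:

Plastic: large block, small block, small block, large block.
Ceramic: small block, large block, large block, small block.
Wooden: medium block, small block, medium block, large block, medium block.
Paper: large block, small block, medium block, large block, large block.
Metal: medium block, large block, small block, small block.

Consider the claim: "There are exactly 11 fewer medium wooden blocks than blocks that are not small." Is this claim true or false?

True

There are 3 medium wooden blocks.
There are 14 blocks that are not small.
The claim requires 14 − 3 (= 11) to equal 11, which holds.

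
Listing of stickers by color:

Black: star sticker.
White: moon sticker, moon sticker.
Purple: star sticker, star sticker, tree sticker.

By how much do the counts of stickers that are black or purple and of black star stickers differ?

3

stickers that are black or purple: 4. black star stickers: 1.
|4 − 1| = 4 − 1 = 3.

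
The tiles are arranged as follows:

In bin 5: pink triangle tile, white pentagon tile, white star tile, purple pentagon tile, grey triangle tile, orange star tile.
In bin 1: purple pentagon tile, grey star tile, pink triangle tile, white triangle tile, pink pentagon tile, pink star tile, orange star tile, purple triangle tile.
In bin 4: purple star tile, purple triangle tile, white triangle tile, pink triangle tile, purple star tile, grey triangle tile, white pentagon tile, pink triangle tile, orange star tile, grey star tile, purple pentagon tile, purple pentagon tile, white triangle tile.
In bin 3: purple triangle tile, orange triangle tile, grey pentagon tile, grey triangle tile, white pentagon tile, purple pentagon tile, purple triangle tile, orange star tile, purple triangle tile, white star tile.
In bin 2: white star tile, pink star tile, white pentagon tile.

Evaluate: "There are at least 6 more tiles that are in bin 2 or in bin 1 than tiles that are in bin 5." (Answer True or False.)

tiles in bin 2 or in bin 1: 11.
tiles in bin 5: 6.
The claim requires 11 − 6 = 5 ≥ 6, which does not hold.

False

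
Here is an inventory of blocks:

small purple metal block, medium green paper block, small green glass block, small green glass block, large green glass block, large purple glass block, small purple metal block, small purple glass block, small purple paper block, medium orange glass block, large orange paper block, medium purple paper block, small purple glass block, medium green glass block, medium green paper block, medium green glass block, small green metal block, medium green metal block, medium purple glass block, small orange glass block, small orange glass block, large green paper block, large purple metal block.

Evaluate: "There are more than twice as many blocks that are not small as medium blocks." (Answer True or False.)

There are 13 blocks that are not small.
There are 8 medium blocks.
The claim requires 13 > 2 × 8 = 16, which does not hold.

False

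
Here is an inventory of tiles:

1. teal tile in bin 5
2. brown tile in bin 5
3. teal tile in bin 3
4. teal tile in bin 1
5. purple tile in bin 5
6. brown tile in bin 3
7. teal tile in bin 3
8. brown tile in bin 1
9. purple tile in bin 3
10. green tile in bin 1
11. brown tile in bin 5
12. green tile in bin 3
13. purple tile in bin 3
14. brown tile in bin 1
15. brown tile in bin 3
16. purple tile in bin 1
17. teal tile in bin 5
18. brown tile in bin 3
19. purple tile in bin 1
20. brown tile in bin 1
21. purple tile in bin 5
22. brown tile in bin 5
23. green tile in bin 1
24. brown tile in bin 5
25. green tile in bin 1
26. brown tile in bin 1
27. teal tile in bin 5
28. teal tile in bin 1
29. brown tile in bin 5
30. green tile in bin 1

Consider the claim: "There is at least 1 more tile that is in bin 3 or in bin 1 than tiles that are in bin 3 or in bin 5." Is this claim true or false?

True

There are 20 tiles in bin 3 or in bin 1.
There are 18 tiles in bin 3 or in bin 5.
The claim requires 20 − 18 = 2 ≥ 1, which holds.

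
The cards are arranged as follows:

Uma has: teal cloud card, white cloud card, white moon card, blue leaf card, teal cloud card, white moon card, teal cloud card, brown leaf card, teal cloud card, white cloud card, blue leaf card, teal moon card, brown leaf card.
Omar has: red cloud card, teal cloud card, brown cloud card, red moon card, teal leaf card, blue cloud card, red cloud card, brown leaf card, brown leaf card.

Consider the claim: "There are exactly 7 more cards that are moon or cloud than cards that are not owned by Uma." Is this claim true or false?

There are 15 cards that are moon or cloud.
Count of cards that are not owned by Uma: 9.
The claim requires 15 − 9 (= 6) to equal 7, which does not hold.

False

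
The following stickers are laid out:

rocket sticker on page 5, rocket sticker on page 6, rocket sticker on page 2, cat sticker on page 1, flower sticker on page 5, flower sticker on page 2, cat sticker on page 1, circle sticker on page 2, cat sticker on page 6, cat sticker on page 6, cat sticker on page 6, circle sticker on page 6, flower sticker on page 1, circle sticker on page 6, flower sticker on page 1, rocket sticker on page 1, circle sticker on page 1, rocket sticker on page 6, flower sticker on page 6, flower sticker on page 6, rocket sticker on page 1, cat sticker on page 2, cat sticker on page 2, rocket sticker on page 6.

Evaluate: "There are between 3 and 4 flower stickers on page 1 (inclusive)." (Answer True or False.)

There are 2 flower stickers on page 1.
The claim requires 3 ≤ 2 ≤ 4, which does not hold.

False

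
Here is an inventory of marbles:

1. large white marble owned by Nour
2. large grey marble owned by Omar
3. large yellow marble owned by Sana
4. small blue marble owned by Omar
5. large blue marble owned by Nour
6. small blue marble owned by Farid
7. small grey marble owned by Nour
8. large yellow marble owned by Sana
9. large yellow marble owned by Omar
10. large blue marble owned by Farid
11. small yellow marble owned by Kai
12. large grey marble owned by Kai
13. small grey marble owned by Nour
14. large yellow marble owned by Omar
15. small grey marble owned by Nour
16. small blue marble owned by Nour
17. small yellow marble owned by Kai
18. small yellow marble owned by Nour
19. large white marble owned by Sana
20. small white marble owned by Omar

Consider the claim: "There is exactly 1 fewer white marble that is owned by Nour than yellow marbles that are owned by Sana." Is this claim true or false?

|white marbles owned by Nour| = 1.
|yellow marbles owned by Sana| = 2.
The claim requires 2 − 1 (= 1) to equal 1, which holds.

True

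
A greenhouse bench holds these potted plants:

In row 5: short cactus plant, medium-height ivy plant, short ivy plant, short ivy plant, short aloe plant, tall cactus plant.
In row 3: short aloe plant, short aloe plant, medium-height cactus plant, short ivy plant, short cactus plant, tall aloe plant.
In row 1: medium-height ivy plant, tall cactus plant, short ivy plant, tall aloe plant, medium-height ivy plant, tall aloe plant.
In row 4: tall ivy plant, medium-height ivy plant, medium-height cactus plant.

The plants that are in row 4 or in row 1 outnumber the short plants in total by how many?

0

plants in row 4 or in row 1: 9.
short plants: 9.
9 − 9 = 0.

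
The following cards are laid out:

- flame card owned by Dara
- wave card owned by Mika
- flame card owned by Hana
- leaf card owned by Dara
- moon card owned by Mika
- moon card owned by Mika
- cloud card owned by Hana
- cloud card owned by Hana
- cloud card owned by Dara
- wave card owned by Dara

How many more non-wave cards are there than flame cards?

6

non-wave cards: 8.
flame cards: 2.
8 − 2 = 6.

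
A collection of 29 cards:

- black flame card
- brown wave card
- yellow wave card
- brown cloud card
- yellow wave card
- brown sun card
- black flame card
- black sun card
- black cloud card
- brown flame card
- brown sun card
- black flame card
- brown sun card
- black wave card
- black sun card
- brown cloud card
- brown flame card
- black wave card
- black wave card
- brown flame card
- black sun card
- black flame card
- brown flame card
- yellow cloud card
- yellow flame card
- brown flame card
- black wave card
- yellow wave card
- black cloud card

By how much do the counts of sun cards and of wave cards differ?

sun cards: 6. wave cards: 8.
|6 − 8| = 8 − 6 = 2.

2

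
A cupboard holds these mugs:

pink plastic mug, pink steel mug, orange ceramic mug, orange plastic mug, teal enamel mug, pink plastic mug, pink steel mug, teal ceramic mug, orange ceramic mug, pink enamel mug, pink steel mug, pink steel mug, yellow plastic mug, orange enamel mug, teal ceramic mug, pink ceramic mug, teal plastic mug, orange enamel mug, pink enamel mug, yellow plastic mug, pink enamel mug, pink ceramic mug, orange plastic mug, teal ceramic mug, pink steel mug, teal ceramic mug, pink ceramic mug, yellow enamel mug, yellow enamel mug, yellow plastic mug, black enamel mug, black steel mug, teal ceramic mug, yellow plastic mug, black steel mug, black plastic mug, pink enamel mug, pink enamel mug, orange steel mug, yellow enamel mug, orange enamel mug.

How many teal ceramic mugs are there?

5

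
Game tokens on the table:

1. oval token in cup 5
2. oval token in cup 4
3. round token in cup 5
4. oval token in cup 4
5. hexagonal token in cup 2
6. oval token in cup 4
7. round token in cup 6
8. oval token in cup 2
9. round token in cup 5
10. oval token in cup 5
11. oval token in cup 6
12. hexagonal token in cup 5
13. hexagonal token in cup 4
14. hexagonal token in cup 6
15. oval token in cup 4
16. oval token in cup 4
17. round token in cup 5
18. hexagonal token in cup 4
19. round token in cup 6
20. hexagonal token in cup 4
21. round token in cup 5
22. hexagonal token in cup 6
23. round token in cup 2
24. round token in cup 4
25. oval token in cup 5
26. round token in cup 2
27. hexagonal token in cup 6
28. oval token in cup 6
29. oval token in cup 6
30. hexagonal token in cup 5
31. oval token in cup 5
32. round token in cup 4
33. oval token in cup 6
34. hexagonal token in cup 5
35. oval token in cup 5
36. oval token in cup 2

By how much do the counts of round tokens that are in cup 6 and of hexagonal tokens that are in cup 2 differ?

round tokens in cup 6: 2. hexagonal tokens in cup 2: 1.
|2 − 1| = 2 − 1 = 1.

1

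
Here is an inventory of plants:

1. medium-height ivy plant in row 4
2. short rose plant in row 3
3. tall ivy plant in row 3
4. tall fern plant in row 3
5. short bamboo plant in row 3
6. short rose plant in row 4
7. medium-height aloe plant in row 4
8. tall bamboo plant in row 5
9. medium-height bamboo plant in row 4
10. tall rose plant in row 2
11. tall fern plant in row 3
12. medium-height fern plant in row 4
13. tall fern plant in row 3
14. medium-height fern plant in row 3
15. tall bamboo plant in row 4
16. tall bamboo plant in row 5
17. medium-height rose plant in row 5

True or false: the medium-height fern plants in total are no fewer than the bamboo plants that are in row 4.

|medium-height fern plants| = 2.
|bamboo plants in row 4| = 2.
The claim requires 2 ≥ 2, which holds.

True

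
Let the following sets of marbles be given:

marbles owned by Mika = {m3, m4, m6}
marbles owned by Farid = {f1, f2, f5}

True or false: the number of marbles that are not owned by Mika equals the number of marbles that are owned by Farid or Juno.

True

Count of marbles that are not owned by Mika: 3.
Count of marbles owned by Farid or Juno: 3.
The claim requires 3 = 3, which holds.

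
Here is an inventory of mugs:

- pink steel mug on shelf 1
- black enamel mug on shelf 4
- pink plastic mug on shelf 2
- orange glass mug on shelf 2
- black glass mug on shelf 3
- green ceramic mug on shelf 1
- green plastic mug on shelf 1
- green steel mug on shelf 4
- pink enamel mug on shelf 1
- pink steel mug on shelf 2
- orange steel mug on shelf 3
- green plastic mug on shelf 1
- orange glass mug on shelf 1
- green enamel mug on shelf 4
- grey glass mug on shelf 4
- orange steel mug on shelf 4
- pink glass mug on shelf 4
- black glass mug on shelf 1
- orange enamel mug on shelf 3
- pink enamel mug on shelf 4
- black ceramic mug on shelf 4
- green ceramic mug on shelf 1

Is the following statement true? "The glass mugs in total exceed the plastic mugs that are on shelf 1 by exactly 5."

False

There are 6 glass mugs.
There are 2 plastic mugs on shelf 1.
The claim requires 6 − 2 (= 4) to equal 5, which does not hold.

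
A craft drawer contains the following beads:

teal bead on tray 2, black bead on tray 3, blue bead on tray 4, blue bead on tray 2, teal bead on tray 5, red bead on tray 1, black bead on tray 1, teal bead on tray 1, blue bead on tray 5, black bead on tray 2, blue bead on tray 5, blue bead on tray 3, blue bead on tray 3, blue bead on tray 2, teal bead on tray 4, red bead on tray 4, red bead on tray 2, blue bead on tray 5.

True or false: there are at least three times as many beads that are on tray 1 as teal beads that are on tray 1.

True

There are 3 beads on tray 1.
There is 1 teal bead on tray 1.
The claim requires 3 ≥ 3 × 1 = 3, which holds.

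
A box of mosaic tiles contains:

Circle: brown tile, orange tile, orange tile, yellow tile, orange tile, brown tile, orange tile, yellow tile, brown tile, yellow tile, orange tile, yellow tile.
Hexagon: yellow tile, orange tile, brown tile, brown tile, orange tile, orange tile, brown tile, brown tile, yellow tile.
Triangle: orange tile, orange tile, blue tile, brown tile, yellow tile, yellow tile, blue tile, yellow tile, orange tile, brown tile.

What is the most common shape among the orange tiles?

circle

Counts by shape (restricted to orange tiles): circle 5, triangle 3, hexagon 3.
The maximum is 5, held uniquely by circle.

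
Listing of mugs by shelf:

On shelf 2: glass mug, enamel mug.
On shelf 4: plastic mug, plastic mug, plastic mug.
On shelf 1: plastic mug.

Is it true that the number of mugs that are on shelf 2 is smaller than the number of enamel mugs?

|mugs on shelf 2| = 2.
|enamel mugs| = 1.
The claim requires 2 < 1, which does not hold.

False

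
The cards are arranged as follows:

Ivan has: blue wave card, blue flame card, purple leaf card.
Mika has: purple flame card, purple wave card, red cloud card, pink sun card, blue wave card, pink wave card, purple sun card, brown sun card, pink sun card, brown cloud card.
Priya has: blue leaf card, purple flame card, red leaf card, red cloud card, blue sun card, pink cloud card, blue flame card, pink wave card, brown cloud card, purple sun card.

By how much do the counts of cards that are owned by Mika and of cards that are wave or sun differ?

cards owned by Mika: 10. cards that are wave or sun: 11.
|10 − 11| = 11 − 10 = 1.

1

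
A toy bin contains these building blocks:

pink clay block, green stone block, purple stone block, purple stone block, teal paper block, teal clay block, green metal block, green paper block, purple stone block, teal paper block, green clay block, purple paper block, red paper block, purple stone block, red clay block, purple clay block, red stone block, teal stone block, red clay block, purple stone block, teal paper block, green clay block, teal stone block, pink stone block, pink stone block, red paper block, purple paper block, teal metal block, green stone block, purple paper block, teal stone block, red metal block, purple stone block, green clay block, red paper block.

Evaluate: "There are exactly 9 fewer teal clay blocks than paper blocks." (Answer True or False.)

True

teal clay blocks: 1.
paper blocks: 10.
The claim requires 10 − 1 (= 9) to equal 9, which holds.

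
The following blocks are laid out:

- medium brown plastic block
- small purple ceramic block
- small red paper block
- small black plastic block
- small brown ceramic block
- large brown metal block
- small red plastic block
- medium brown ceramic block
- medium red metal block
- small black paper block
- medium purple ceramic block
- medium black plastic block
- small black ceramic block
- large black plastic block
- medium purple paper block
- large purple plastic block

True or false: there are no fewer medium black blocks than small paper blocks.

False

There is 1 medium black block.
There are 2 small paper blocks.
The claim requires 1 ≥ 2, which does not hold.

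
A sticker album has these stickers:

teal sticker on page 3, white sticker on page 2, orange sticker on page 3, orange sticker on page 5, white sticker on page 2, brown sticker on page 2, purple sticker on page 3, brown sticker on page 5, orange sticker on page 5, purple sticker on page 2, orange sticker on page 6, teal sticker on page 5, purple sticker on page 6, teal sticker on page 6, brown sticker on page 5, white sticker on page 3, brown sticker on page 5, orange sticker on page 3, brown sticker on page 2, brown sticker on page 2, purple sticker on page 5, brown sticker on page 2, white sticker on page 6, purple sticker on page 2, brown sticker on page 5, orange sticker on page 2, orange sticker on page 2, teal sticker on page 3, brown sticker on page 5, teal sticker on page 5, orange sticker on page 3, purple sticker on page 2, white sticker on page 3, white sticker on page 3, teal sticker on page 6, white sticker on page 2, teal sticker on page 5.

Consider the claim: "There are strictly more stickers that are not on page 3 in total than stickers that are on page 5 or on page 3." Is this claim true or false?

|stickers that are not on page 3| = 28.
|stickers on page 5 or on page 3| = 20.
The claim requires 28 > 20, which holds.

True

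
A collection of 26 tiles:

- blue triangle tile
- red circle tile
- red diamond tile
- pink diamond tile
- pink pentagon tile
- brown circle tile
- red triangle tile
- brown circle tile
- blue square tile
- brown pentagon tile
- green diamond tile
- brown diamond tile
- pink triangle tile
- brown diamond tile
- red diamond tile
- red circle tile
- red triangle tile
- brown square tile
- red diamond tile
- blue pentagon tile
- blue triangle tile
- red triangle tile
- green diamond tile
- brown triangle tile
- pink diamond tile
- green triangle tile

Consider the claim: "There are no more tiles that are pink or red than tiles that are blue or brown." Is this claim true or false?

There are 12 tiles that are pink or red.
There are 11 tiles that are blue or brown.
The claim requires 12 ≤ 11, which does not hold.

False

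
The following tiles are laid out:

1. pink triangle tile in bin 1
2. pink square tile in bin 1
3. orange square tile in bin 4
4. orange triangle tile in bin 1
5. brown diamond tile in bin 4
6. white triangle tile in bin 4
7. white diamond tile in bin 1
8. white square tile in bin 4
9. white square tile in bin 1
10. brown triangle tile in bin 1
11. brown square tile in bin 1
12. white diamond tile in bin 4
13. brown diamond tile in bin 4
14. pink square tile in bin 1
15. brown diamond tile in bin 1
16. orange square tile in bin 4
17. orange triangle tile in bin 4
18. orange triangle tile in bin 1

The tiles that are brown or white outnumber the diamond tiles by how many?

5

tiles that are brown or white: 10.
diamond tiles: 5.
10 − 5 = 5.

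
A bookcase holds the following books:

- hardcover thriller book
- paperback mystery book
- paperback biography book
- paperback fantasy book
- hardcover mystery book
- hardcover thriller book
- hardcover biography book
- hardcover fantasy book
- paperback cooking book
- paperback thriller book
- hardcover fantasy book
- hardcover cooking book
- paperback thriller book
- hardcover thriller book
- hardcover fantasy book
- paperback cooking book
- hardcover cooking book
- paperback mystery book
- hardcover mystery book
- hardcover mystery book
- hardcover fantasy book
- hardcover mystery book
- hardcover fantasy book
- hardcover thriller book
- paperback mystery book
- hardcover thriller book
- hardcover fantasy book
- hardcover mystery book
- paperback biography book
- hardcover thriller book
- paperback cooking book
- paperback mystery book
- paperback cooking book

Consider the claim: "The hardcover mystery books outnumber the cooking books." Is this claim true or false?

False

|hardcover mystery books| = 5.
|cooking books| = 6.
The claim requires 5 > 6, which does not hold.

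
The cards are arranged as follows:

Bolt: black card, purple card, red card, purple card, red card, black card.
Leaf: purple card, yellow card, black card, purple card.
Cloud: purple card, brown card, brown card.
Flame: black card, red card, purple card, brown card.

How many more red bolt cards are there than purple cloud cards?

1

red bolt cards: 2.
purple cloud cards: 1.
2 − 1 = 1.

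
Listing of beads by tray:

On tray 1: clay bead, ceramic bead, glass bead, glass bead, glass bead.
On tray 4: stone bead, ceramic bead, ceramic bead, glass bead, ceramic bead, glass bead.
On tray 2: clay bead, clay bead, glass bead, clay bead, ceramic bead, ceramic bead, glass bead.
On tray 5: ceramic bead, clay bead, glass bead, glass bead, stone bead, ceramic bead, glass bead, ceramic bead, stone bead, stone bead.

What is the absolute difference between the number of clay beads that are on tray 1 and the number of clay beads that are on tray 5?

0

clay beads on tray 1: 1. clay beads on tray 5: 1.
|1 − 1| = 1 − 1 = 0.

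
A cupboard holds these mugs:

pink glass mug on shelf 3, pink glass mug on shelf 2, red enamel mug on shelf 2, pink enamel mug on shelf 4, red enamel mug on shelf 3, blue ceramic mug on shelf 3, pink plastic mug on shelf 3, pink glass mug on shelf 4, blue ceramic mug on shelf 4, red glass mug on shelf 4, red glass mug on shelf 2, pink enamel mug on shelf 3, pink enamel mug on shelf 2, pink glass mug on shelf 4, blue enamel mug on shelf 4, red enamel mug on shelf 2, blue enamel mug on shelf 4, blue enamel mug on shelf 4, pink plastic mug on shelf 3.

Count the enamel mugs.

9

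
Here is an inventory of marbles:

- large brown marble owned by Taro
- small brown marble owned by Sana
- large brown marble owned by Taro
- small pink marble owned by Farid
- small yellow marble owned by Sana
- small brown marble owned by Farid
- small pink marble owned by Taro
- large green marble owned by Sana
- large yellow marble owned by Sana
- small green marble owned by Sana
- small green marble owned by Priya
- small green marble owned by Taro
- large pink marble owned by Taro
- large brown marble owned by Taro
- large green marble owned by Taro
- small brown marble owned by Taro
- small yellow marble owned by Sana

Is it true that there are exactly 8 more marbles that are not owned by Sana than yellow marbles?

Count of marbles that are not owned by Sana: 11.
There are 3 yellow marbles.
The claim requires 11 − 3 (= 8) to equal 8, which holds.

True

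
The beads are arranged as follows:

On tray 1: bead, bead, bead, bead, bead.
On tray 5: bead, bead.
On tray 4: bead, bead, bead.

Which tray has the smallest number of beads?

tray 5

Counts by tray: tray 1→5, tray 4→3, tray 5→2.
The minimum is 2, held uniquely by tray 5.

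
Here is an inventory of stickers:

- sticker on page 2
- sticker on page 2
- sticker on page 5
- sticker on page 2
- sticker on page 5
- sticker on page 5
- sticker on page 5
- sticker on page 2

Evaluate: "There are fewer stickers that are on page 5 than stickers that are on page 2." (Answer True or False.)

stickers on page 5: 4.
stickers on page 2: 4.
The claim requires 4 < 4, which does not hold.

False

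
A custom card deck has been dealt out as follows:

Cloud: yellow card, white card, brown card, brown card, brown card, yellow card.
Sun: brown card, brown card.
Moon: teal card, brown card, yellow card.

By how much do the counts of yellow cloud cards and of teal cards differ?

yellow cloud cards: 2. teal cards: 1.
|2 − 1| = 2 − 1 = 1.

1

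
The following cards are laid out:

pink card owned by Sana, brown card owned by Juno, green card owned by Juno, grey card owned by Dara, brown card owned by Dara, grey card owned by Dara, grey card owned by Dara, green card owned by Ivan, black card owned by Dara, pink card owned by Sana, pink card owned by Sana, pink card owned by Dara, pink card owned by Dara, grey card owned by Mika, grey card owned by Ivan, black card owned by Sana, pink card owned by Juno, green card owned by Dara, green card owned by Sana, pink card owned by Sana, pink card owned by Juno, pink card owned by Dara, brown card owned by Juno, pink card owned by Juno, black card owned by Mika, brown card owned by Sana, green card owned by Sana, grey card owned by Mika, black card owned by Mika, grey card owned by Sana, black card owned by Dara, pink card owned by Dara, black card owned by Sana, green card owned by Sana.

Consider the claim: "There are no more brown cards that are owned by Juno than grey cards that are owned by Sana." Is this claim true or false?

False

|brown cards owned by Juno| = 2.
|grey cards owned by Sana| = 1.
The claim requires 2 ≤ 1, which does not hold.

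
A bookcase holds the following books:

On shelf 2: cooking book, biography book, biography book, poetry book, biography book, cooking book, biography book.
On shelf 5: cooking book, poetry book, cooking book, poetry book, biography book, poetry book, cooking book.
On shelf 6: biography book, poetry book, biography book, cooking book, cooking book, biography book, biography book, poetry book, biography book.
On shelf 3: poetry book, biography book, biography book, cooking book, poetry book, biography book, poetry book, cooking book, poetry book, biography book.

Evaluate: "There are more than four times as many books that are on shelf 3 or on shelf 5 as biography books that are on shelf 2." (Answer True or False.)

True

|books on shelf 3 or on shelf 5| = 17.
|biography books on shelf 2| = 4.
The claim requires 17 > 4 × 4 = 16, which holds.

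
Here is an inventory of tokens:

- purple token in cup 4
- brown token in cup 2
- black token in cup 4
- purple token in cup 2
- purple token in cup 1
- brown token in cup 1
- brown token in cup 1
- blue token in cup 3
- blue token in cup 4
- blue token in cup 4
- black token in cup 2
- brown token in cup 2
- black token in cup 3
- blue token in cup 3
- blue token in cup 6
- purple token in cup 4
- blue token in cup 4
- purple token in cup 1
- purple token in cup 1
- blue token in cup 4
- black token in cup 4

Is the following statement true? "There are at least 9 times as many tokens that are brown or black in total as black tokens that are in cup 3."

|tokens that are brown or black| = 8.
|black tokens in cup 3| = 1.
The claim requires 8 ≥ 9 × 1 = 9, which does not hold.

False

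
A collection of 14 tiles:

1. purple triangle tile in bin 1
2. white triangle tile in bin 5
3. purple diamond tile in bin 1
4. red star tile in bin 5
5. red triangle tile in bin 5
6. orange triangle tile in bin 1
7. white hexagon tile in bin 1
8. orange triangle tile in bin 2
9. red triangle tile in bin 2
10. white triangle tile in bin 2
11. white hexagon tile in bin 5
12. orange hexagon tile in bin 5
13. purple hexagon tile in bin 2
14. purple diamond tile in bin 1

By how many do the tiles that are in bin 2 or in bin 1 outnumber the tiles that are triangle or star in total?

tiles in bin 2 or in bin 1: 9.
tiles that are triangle or star: 8.
9 − 8 = 1.

1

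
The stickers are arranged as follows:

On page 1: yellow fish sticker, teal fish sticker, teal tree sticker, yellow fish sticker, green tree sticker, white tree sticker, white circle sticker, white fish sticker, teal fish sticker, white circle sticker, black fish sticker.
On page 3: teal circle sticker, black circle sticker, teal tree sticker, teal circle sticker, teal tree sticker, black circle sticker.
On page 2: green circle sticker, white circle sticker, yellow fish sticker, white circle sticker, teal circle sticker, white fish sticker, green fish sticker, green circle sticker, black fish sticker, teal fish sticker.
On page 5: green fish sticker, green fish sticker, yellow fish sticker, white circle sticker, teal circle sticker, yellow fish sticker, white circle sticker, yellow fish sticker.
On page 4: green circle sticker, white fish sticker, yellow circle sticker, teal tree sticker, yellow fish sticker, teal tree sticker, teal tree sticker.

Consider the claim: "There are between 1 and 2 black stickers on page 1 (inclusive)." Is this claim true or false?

black stickers on page 1: 1.
The claim requires 1 ≤ 1 ≤ 2, which holds.

True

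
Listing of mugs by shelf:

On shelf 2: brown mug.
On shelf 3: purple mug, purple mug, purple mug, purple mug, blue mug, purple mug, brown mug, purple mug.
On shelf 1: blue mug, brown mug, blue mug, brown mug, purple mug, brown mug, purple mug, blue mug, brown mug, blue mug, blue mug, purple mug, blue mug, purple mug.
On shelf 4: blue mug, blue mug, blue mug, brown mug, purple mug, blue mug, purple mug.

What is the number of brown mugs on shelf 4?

1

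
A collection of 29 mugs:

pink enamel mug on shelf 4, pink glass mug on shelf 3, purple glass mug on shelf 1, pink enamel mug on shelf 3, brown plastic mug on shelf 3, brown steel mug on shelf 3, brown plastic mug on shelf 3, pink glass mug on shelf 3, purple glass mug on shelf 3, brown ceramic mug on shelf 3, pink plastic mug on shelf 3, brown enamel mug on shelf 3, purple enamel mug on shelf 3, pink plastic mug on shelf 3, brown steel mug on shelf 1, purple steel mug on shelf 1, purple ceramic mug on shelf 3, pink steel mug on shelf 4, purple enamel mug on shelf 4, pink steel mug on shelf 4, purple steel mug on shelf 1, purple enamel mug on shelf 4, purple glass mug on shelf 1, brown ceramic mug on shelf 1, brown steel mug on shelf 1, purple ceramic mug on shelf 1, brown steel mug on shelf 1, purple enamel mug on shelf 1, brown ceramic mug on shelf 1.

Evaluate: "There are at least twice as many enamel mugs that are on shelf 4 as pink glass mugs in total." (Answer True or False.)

False

enamel mugs on shelf 4: 3.
pink glass mugs: 2.
The claim requires 3 ≥ 2 × 2 = 4, which does not hold.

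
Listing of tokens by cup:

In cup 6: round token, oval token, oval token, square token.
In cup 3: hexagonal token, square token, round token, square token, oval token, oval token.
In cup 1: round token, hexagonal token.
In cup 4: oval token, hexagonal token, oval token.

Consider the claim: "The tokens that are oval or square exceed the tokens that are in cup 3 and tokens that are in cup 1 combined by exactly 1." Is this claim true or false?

True

tokens that are oval or square: 9.
tokens in cup 3: 6; tokens in cup 1: 2; combined: 6 + 2 = 8.
The claim requires 9 − 8 (= 1) to equal 1, which holds.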